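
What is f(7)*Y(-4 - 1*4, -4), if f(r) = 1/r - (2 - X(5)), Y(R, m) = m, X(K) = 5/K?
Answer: 24/7 ≈ 3.4286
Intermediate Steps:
f(r) = -1 + 1/r (f(r) = 1/r - (2 - 5/5) = 1/r - (2 - 1*1) = 1/r - (2 - 1) = 1/r - 1*1 = 1/r - 1 = -1 + 1/r)
f(7)*Y(-4 - 1*4, -4) = ((1 - 1*7)/7)*(-4) = ((1 - 7)/7)*(-4) = ((⅐)*(-6))*(-4) = -6/7*(-4) = 24/7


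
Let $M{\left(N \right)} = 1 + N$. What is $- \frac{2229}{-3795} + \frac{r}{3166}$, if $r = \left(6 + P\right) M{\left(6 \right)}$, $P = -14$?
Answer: $\frac{1140749}{2002495} \approx 0.56966$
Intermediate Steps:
$r = -56$ ($r = \left(6 - 14\right) \left(1 + 6\right) = \left(-8\right) 7 = -56$)
$- \frac{2229}{-3795} + \frac{r}{3166} = - \frac{2229}{-3795} - \frac{56}{3166} = \left(-2229\right) \left(- \frac{1}{3795}\right) - \frac{28}{1583} = \frac{743}{1265} - \frac{28}{1583} = \frac{1140749}{2002495}$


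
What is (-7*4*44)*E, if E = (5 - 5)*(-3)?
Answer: 0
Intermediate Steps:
E = 0 (E = 0*(-3) = 0)
(-7*4*44)*E = (-7*4*44)*0 = -28*44*0 = -1232*0 = 0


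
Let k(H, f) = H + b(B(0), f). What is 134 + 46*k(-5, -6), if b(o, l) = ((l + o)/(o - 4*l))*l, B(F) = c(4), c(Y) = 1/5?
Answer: -3612/121 ≈ -29.851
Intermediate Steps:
c(Y) = ⅕
B(F) = ⅕
b(o, l) = l*(l + o)/(o - 4*l) (b(o, l) = ((l + o)/(o - 4*l))*l = l*(l + o)/(o - 4*l))
k(H, f) = H - f*(⅕ + f)/(-⅕ + 4*f) (k(H, f) = H - f*(f + ⅕)/(-1*⅕ + 4*f) = H - f*(⅕ + f)/(-⅕ + 4*f))
134 + 46*k(-5, -6) = 134 + 46*((-5*(-1 + 20*(-6)) - 1*(-6)*(1 + 5*(-6)))/(-1 + 20*(-6))) = 134 + 46*((-5*(-1 - 120) - 1*(-6)*(1 - 30))/(-1 - 120)) = 134 + 46*((-5*(-121) - 1*(-6)*(-29))/(-121)) = 134 + 46*(-(605 - 174)/121) = 134 + 46*(-1/121*431) = 134 + 46*(-431/121) = 134 - 19826/121 = -3612/121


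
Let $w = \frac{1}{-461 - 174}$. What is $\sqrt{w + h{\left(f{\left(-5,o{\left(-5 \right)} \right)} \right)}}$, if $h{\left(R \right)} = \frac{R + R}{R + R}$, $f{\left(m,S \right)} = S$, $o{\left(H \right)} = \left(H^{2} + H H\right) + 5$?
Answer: $\frac{\sqrt{402590}}{635} \approx 0.99921$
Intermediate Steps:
$o{\left(H \right)} = 5 + 2 H^{2}$ ($o{\left(H \right)} = \left(H^{2} + H^{2}\right) + 5 = 2 H^{2} + 5 = 5 + 2 H^{2}$)
$w = - \frac{1}{635}$ ($w = \frac{1}{-635} = - \frac{1}{635} \approx -0.0015748$)
$h{\left(R \right)} = 1$ ($h{\left(R \right)} = \frac{2 R}{2 R} = 2 R \frac{1}{2 R} = 1$)
$\sqrt{w + h{\left(f{\left(-5,o{\left(-5 \right)} \right)} \right)}} = \sqrt{- \frac{1}{635} + 1} = \sqrt{\frac{634}{635}} = \frac{\sqrt{402590}}{635}$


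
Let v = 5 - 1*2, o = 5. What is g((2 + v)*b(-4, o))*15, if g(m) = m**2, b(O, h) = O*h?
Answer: 150000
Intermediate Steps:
v = 3 (v = 5 - 2 = 3)
g((2 + v)*b(-4, o))*15 = ((2 + 3)*(-4*5))**2*15 = (5*(-20))**2*15 = (-100)**2*15 = 10000*15 = 150000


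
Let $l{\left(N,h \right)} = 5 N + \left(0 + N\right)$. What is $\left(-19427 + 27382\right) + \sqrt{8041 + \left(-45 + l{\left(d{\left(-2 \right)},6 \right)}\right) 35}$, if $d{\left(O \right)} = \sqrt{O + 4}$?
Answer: $7955 + \sqrt{6466 + 210 \sqrt{2}} \approx 8037.2$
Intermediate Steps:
$d{\left(O \right)} = \sqrt{4 + O}$
$l{\left(N,h \right)} = 6 N$ ($l{\left(N,h \right)} = 5 N + N = 6 N$)
$\left(-19427 + 27382\right) + \sqrt{8041 + \left(-45 + l{\left(d{\left(-2 \right)},6 \right)}\right) 35} = \left(-19427 + 27382\right) + \sqrt{8041 + \left(-45 + 6 \sqrt{4 - 2}\right) 35} = 7955 + \sqrt{8041 + \left(-45 + 6 \sqrt{2}\right) 35} = 7955 + \sqrt{8041 - \left(1575 - 210 \sqrt{2}\right)} = 7955 + \sqrt{6466 + 210 \sqrt{2}}$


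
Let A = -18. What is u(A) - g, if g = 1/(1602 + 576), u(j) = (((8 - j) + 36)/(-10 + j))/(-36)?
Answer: 1241/20328 ≈ 0.061049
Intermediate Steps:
u(j) = -(44 - j)/(36*(-10 + j)) (u(j) = ((44 - j)/(-10 + j))*(-1/36) = -(44 - j)/(36*(-10 + j)))
g = 1/2178 ≈ 0.00045914
u(A) - g = (-44 - 18)/(36*(-10 - 18)) - 1*1/2178 = (1/36)*(-62)/(-28) - 1/2178 = (1/36)*(-1/28)*(-62) - 1/2178 = 31/504 - 1/2178 = 1241/20328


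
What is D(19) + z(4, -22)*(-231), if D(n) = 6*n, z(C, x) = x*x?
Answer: -111690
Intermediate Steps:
z(C, x) = x²
D(19) + z(4, -22)*(-231) = 6*19 + (-22)²*(-231) = 114 + 484*(-231) = 114 - 111804 = -111690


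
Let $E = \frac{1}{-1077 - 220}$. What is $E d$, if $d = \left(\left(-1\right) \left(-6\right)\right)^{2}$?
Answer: $- \frac{36}{1297} \approx -0.027756$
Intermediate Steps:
$E = - \frac{1}{1297}$ ($E = \frac{1}{-1297} = - \frac{1}{1297} \approx -0.00077101$)
$d = 36$ ($d = 6^{2} = 36$)
$E d = \left(- \frac{1}{1297}\right) 36 = - \frac{36}{1297}$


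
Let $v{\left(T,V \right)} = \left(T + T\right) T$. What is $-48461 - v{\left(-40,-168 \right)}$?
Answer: $-51661$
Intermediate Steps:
$v{\left(T,V \right)} = 2 T^{2}$ ($v{\left(T,V \right)} = 2 T T = 2 T^{2}$)
$-48461 - v{\left(-40,-168 \right)} = -48461 - 2 \left(-40\right)^{2} = -48461 - 2 \cdot 1600 = -48461 - 3200 = -51661$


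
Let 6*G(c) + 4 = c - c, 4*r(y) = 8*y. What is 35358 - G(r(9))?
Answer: 106076/3 ≈ 35359.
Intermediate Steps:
r(y) = 2*y (r(y) = (8*y)/4 = 2*y)
G(c) = -⅔ (G(c) = -⅔ + (c - c)/6 = -⅔ + (⅙)*0 = -⅔ + 0 = -⅔)
35358 - G(r(9)) = 35358 - 1*(-⅔) = 35358 + ⅔ = 106076/3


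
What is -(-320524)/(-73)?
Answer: -320524/73 ≈ -4390.7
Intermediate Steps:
-(-320524)/(-73) = -(-320524)*(-1)/73 = -1412*227/73 = -320524/73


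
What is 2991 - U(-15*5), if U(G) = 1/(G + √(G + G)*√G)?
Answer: 224324/75 + √2/75 ≈ 2991.0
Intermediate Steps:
U(G) = 1/(G + G*√2) (U(G) = 1/(G + √(2*G)*√G) = 1/(G + (√2*√G)*√G) = 1/(G + G*√2))
2991 - U(-15*5) = 2991 - 1/(((-15*5))*(1 + √2)) = 2991 - 1/((-75)*(1 + √2)) = 2991 - (-1)/(75*(1 + √2)) = 2991 + 1/(75*(1 + √2))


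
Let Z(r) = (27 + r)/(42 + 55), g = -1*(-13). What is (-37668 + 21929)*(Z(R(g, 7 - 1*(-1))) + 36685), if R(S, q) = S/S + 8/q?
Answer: -56006822286/97 ≈ -5.7739e+8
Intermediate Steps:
g = 13
R(S, q) = 1 + 8/q
Z(r) = 27/97 + r/97 (Z(r) = (27 + r)/97 = (27 + r)*(1/97) = 27/97 + r/97)
(-37668 + 21929)*(Z(R(g, 7 - 1*(-1))) + 36685) = (-37668 + 21929)*((27/97 + ((8 + (7 - 1*(-1)))/(7 - 1*(-1)))/97) + 36685) = -15739*((27/97 + ((8 + (7 + 1))/(7 + 1))/97) + 36685) = -15739*((27/97 + ((8 + 8)/8)/97) + 36685) = -15739*((27/97 + ((⅛)*16)/97) + 36685) = -15739*((27/97 + (1/97)*2) + 36685) = -15739*((27/97 + 2/97) + 36685) = -15739*(29/97 + 36685) = -15739*3558474/97 = -56006822286/97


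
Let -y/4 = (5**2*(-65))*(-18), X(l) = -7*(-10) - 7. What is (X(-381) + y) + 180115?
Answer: 63178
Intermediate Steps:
X(l) = 63 (X(l) = 70 - 7 = 63)
y = -117000 (y = -4*5**2*(-65)*(-18) = -4*25*(-65)*(-18) = -(-6500)*(-18) = -4*29250 = -117000)
(X(-381) + y) + 180115 = (63 - 117000) + 180115 = -116937 + 180115 = 63178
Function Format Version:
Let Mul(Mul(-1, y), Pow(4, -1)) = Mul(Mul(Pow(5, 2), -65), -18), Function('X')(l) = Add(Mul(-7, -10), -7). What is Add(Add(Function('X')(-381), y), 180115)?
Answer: 63178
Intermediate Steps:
Function('X')(l) = 63 (Function('X')(l) = Add(70, -7) = 63)
y = -117000 (y = Mul(-4, Mul(Mul(Pow(5, 2), -65), -18)) = Mul(-4, Mul(Mul(25, -65), -18)) = Mul(-4, Mul(-1625, -18)) = Mul(-4, 29250) = -117000)
Add(Add(Function('X')(-381), y), 180115) = Add(Add(63, -117000), 180115) = Add(-116937, 180115) = 63178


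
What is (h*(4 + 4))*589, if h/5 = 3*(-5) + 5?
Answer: -235600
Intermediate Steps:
h = -50 (h = 5*(3*(-5) + 5) = 5*(-15 + 5) = 5*(-10) = -50)
(h*(4 + 4))*589 = -50*(4 + 4)*589 = -50*8*589 = -400*589 = -235600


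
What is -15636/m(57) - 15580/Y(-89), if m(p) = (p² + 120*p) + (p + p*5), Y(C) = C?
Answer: 53707792/309453 ≈ 173.56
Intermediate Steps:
m(p) = p² + 126*p (m(p) = (p² + 120*p) + (p + 5*p) = (p² + 120*p) + 6*p = p² + 126*p)
-15636/m(57) - 15580/Y(-89) = -15636*1/(57*(126 + 57)) - 15580/(-89) = -15636/(57*183) - 15580*(-1/89) = -15636/10431 + 15580/89 = -15636*1/10431 + 15580/89 = -5212/3477 + 15580/89 = 53707792/309453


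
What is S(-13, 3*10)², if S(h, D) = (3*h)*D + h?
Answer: 1399489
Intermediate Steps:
S(h, D) = h + 3*D*h (S(h, D) = 3*D*h + h = h + 3*D*h)
S(-13, 3*10)² = (-13*(1 + 3*(3*10)))² = (-13*(1 + 3*30))² = (-13*(1 + 90))² = (-13*91)² = (-1183)² = 1399489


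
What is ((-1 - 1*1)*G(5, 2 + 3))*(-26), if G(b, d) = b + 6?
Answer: 572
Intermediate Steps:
G(b, d) = 6 + b
((-1 - 1*1)*G(5, 2 + 3))*(-26) = ((-1 - 1*1)*(6 + 5))*(-26) = ((-1 - 1)*11)*(-26) = -2*11*(-26) = -22*(-26) = 572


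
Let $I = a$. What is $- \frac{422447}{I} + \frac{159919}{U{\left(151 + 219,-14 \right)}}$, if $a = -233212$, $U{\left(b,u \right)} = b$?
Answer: $\frac{18725667609}{43144220} \approx 434.02$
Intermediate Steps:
$I = -233212$
$- \frac{422447}{I} + \frac{159919}{U{\left(151 + 219,-14 \right)}} = - \frac{422447}{-233212} + \frac{159919}{151 + 219} = \left(-422447\right) \left(- \frac{1}{233212}\right) + \frac{159919}{370} = \frac{422447}{233212} + 159919 \cdot \frac{1}{370} = \frac{422447}{233212} + \frac{159919}{370} = \frac{18725667609}{43144220}$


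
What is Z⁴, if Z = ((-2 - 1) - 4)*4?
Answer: 614656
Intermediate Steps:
Z = -28 (Z = (-3 - 4)*4 = -7*4 = -28)
Z⁴ = (-28)⁴ = 614656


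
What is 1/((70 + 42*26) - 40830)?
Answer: -1/39668 ≈ -2.5209e-5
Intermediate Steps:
1/((70 + 42*26) - 40830) = 1/((70 + 1092) - 40830) = 1/(1162 - 40830) = 1/(-39668) = -1/39668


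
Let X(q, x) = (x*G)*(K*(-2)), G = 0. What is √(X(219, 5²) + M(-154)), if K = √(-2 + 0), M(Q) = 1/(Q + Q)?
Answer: I*√77/154 ≈ 0.05698*I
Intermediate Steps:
M(Q) = 1/(2*Q)
K = I*√2 (K = √(-2) = I*√2 ≈ 1.4142*I)
X(q, x) = 0 (X(q, x) = (x*0)*((I*√2)*(-2)) = 0*(-2*I*√2) = 0)
√(X(219, 5²) + M(-154)) = √(0 + (½)/(-154)) = √(0 + (½)*(-1/154)) = √(0 - 1/308) = √(-1/308) = I*√77/154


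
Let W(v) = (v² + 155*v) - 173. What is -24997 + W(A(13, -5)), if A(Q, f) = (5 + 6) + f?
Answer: -24204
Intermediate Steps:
A(Q, f) = 11 + f
W(v) = -173 + v² + 155*v
-24997 + W(A(13, -5)) = -24997 + (-173 + (11 - 5)² + 155*(11 - 5)) = -24997 + (-173 + 6² + 155*6) = -24997 + (-173 + 36 + 930) = -24997 + 793 = -24204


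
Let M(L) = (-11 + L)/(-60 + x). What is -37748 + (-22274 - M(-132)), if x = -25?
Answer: -5102013/85 ≈ -60024.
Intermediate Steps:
M(L) = 11/85 - L/85 (M(L) = (-11 + L)/(-60 - 25) = (-11 + L)/(-85) = (-11 + L)*(-1/85) = 11/85 - L/85)
-37748 + (-22274 - M(-132)) = -37748 + (-22274 - (11/85 - 1/85*(-132))) = -37748 + (-22274 - (11/85 + 132/85)) = -37748 + (-22274 - 1*143/85) = -37748 + (-22274 - 143/85) = -37748 - 1893433/85 = -5102013/85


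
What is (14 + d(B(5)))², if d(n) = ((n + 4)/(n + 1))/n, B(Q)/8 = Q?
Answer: 33074001/168100 ≈ 196.75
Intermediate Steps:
B(Q) = 8*Q
d(n) = (4 + n)/(n*(1 + n)) (d(n) = ((4 + n)/(1 + n))/n = (4 + n)/(n*(1 + n)))
(14 + d(B(5)))² = (14 + (4 + 8*5)/(((8*5))*(1 + 8*5)))² = (14 + (4 + 40)/(40*(1 + 40)))² = (14 + (1/40)*44/41)² = (14 + (1/40)*(1/41)*44)² = (14 + 11/410)² = (5751/410)² = 33074001/168100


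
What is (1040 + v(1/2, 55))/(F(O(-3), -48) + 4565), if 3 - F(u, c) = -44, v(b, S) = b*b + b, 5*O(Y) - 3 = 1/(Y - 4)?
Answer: 4163/18448 ≈ 0.22566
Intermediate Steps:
O(Y) = 3/5 + 1/(5*(-4 + Y)) (O(Y) = 3/5 + 1/(5*(Y - 4)) = 3/5 + 1/(5*(-4 + Y)))
v(b, S) = b + b**2 (v(b, S) = b**2 + b = b + b**2)
F(u, c) = 47 (F(u, c) = 3 - 1*(-44) = 3 + 44 = 47)
(1040 + v(1/2, 55))/(F(O(-3), -48) + 4565) = (1040 + (1 + 1/2)/2)/(47 + 4565) = (1040 + (1 + 1/2)/2)/4612 = (1040 + (1/2)*(3/2))*(1/4612) = (1040 + 3/4)*(1/4612) = (4163/4)*(1/4612) = 4163/18448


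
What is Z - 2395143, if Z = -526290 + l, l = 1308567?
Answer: -1612866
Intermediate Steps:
Z = 782277 (Z = -526290 + 1308567 = 782277)
Z - 2395143 = 782277 - 2395143 = -1612866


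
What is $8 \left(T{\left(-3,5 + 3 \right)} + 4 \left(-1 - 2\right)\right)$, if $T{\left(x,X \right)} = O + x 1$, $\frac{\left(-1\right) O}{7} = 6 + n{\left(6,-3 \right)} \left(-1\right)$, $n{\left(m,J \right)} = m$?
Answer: $-120$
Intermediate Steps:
$O = 0$ ($O = - 7 \left(6 + 6 \left(-1\right)\right) = - 7 \left(6 - 6\right) = \left(-7\right) 0 = 0$)
$T{\left(x,X \right)} = x$ ($T{\left(x,X \right)} = 0 + x 1 = 0 + x = x$)
$8 \left(T{\left(-3,5 + 3 \right)} + 4 \left(-1 - 2\right)\right) = 8 \left(-3 + 4 \left(-1 - 2\right)\right) = 8 \left(-3 + 4 \left(-3\right)\right) = 8 \left(-3 - 12\right) = 8 \left(-15\right) = -120$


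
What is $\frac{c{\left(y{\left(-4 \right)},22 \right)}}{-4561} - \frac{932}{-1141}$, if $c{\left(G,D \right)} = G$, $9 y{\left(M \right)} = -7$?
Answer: $\frac{38265655}{46836909} \approx 0.817$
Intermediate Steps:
$y{\left(M \right)} = - \frac{7}{9}$ ($y{\left(M \right)} = \frac{1}{9} \left(-7\right) = - \frac{7}{9}$)
$\frac{c{\left(y{\left(-4 \right)},22 \right)}}{-4561} - \frac{932}{-1141} = - \frac{7}{9 \left(-4561\right)} - \frac{932}{-1141} = \left(- \frac{7}{9}\right) \left(- \frac{1}{4561}\right) - - \frac{932}{1141} = \frac{7}{41049} + \frac{932}{1141} = \frac{38265655}{46836909}$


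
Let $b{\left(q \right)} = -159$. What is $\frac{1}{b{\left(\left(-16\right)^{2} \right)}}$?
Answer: $- \frac{1}{159} \approx -0.0062893$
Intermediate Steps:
$\frac{1}{b{\left(\left(-16\right)^{2} \right)}} = \frac{1}{-159} = - \frac{1}{159}$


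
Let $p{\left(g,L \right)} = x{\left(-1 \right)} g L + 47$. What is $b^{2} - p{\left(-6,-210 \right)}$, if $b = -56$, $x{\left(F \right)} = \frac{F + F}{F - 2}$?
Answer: $2249$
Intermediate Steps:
$x{\left(F \right)} = \frac{2 F}{-2 + F}$
$p{\left(g,L \right)} = 47 + \frac{2 L g}{3}$ ($p{\left(g,L \right)} = 2 \left(-1\right) \frac{1}{-2 - 1} g L + 47 = 2 \left(-1\right) \frac{1}{-3} g L + 47 = 2 \left(-1\right) \left(- \frac{1}{3}\right) g L + 47 = \frac{2 g}{3} L + 47 = \frac{2 L g}{3} + 47 = 47 + \frac{2 L g}{3}$)
$b^{2} - p{\left(-6,-210 \right)} = \left(-56\right)^{2} - \left(47 + \frac{2}{3} \left(-210\right) \left(-6\right)\right) = 3136 - \left(47 + 840\right) = 3136 - 887 = 2249$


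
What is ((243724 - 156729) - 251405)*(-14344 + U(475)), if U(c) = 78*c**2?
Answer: -2891052190460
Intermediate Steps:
((243724 - 156729) - 251405)*(-14344 + U(475)) = ((243724 - 156729) - 251405)*(-14344 + 78*475**2) = (86995 - 251405)*(-14344 + 78*225625) = -164410*(-14344 + 17598750) = -164410*17584406 = -2891052190460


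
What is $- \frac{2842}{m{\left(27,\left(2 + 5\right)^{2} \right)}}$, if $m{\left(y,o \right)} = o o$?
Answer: $- \frac{58}{49} \approx -1.1837$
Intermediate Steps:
$m{\left(y,o \right)} = o^{2}$
$- \frac{2842}{m{\left(27,\left(2 + 5\right)^{2} \right)}} = - \frac{2842}{\left(\left(2 + 5\right)^{2}\right)^{2}} = - \frac{2842}{\left(7^{2}\right)^{2}} = - \frac{2842}{49^{2}} = - \frac{2842}{2401} = \left(-2842\right) \frac{1}{2401} = - \frac{58}{49}$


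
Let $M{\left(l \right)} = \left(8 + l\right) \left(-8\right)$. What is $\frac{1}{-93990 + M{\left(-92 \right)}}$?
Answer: $- \frac{1}{93318} \approx -1.0716 \cdot 10^{-5}$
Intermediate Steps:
$M{\left(l \right)} = -64 - 8 l$
$\frac{1}{-93990 + M{\left(-92 \right)}} = \frac{1}{-93990 - -672} = \frac{1}{-93990 + \left(-64 + 736\right)} = \frac{1}{-93990 + 672} = \frac{1}{-93318} = - \frac{1}{93318}$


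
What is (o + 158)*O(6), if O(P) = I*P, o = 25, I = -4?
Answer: -4392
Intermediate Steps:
O(P) = -4*P
(o + 158)*O(6) = (25 + 158)*(-4*6) = 183*(-24) = -4392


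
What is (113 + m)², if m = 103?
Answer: 46656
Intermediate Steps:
(113 + m)² = (113 + 103)² = 216² = 46656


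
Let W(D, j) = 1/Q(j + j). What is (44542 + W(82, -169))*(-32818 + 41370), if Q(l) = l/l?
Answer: 380931736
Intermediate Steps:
Q(l) = 1
W(D, j) = 1 (W(D, j) = 1/1 = 1)
(44542 + W(82, -169))*(-32818 + 41370) = (44542 + 1)*(-32818 + 41370) = 44543*8552 = 380931736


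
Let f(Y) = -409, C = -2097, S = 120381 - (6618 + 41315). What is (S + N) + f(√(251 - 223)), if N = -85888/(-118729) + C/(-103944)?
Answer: 296351506236283/4113722392 ≈ 72040.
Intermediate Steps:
S = 72448 (S = 120381 - 1*47933 = 120381 - 47933 = 72448)
N = 3058838995/4113722392 (N = -85888/(-118729) - 2097/(-103944) = -85888*(-1/118729) - 2097*(-1/103944) = 85888/118729 + 699/34648 = 3058838995/4113722392 ≈ 0.74357)
(S + N) + f(√(251 - 223)) = (72448 + 3058838995/4113722392) - 409 = 298034018694611/4113722392 - 409 = 296351506236283/4113722392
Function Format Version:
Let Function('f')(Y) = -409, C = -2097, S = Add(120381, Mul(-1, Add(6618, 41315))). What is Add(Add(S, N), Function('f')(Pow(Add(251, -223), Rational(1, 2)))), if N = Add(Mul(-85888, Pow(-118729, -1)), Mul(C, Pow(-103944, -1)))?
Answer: Rational(296351506236283, 4113722392) ≈ 72040.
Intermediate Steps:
S = 72448 (S = Add(120381, Mul(-1, 47933)) = Add(120381, -47933) = 72448)
N = Rational(3058838995, 4113722392) (N = Add(Mul(-85888, Pow(-118729, -1)), Mul(-2097, Pow(-103944, -1))) = Add(Mul(-85888, Rational(-1, 118729)), Mul(-2097, Rational(-1, 103944))) = Add(Rational(85888, 118729), Rational(699, 34648)) = Rational(3058838995, 4113722392) ≈ 0.74357)
Add(Add(S, N), Function('f')(Pow(Add(251, -223), Rational(1, 2)))) = Add(Add(72448, Rational(3058838995, 4113722392)), -409) = Add(Rational(298034018694611, 4113722392), -409) = Rational(296351506236283, 4113722392)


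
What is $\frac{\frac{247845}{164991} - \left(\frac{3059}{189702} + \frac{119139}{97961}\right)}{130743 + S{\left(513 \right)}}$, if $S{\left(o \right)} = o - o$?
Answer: $\frac{275804786014361}{133623414593657150562} \approx 2.064 \cdot 10^{-6}$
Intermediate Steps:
$S{\left(o \right)} = 0$
$\frac{\frac{247845}{164991} - \left(\frac{3059}{189702} + \frac{119139}{97961}\right)}{130743 + S{\left(513 \right)}} = \frac{\frac{247845}{164991} - \left(\frac{3059}{189702} + \frac{119139}{97961}\right)}{130743 + 0} = \frac{247845 \cdot \frac{1}{164991} - \frac{22900569277}{18583397622}}{130743} = \left(\frac{82615}{54997} - \frac{22900569277}{18583397622}\right) \frac{1}{130743} = \frac{275804786014361}{1022031119017134} \cdot \frac{1}{130743} = \frac{275804786014361}{133623414593657150562}$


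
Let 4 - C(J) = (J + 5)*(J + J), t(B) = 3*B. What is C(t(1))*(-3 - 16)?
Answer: 836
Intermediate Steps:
C(J) = 4 - 2*J*(5 + J) (C(J) = 4 - (J + 5)*(J + J) = 4 - (5 + J)*2*J = 4 - 2*J*(5 + J))
C(t(1))*(-3 - 16) = (4 - 30 - 2*(3*1)²)*(-3 - 16) = (4 - 10*3 - 2*3²)*(-19) = (4 - 30 - 2*9)*(-19) = (4 - 30 - 18)*(-19) = -44*(-19) = 836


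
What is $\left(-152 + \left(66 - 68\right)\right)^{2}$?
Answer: $23716$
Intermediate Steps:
$\left(-152 + \left(66 - 68\right)\right)^{2} = \left(-152 - 2\right)^{2} = \left(-154\right)^{2} = 23716$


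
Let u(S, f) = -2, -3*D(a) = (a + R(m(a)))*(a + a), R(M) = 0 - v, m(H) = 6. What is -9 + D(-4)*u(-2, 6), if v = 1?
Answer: 53/3 ≈ 17.667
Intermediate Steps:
R(M) = -1 (R(M) = 0 - 1*1 = 0 - 1 = -1)
D(a) = -2*a*(-1 + a)/3 (D(a) = -(a - 1)*(a + a)/3 = -(-1 + a)*2*a/3 = -2*a*(-1 + a)/3)
-9 + D(-4)*u(-2, 6) = -9 + ((⅔)*(-4)*(1 - 1*(-4)))*(-2) = -9 + ((⅔)*(-4)*(1 + 4))*(-2) = -9 + ((⅔)*(-4)*5)*(-2) = -9 - 40/3*(-2) = -9 + 80/3 = 53/3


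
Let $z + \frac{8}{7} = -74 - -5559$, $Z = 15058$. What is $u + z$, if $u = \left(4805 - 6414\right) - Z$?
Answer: $- \frac{78282}{7} \approx -11183.0$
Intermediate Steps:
$u = -16667$ ($u = \left(4805 - 6414\right) - 15058 = -1609 - 15058 = -16667$)
$z = \frac{38387}{7}$ ($z = - \frac{8}{7} - -5485 = - \frac{8}{7} + \left(-74 + 5559\right) = - \frac{8}{7} + 5485 = \frac{38387}{7} \approx 5483.9$)
$u + z = -16667 + \frac{38387}{7} = - \frac{78282}{7}$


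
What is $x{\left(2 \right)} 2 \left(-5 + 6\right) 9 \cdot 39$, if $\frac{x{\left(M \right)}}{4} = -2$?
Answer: $-5616$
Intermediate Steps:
$x{\left(M \right)} = -8$ ($x{\left(M \right)} = 4 \left(-2\right) = -8$)
$x{\left(2 \right)} 2 \left(-5 + 6\right) 9 \cdot 39 = \left(-8\right) 2 \left(-5 + 6\right) 9 \cdot 39 = \left(-16\right) 1 \cdot 9 \cdot 39 = \left(-16\right) 9 \cdot 39 = \left(-144\right) 39 = -5616$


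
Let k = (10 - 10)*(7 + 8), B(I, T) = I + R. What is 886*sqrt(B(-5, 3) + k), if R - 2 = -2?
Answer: 886*I*sqrt(5) ≈ 1981.2*I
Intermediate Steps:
R = 0 (R = 2 - 2 = 0)
B(I, T) = I (B(I, T) = I + 0 = I)
k = 0 (k = 0*15 = 0)
886*sqrt(B(-5, 3) + k) = 886*sqrt(-5 + 0) = 886*sqrt(-5) = 886*(I*sqrt(5)) = 886*I*sqrt(5)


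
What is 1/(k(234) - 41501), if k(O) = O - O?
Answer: -1/41501 ≈ -2.4096e-5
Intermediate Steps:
k(O) = 0
1/(k(234) - 41501) = 1/(0 - 41501) = 1/(-41501) = -1/41501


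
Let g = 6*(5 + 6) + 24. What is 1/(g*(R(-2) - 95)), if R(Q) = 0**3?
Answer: -1/8550 ≈ -0.00011696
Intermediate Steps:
R(Q) = 0
g = 90 (g = 6*11 + 24 = 66 + 24 = 90)
1/(g*(R(-2) - 95)) = 1/(90*(0 - 95)) = 1/(90*(-95)) = 1/(-8550) = -1/8550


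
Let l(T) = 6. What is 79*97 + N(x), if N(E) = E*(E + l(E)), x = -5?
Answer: 7658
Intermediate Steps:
N(E) = E*(6 + E) (N(E) = E*(E + 6) = E*(6 + E))
79*97 + N(x) = 79*97 - 5*(6 - 5) = 7663 - 5*1 = 7663 - 5 = 7658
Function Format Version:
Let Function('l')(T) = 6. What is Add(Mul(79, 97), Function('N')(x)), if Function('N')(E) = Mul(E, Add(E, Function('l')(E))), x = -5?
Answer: 7658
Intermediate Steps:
Function('N')(E) = Mul(E, Add(6, E)) (Function('N')(E) = Mul(E, Add(E, 6)) = Mul(E, Add(6, E)))
Add(Mul(79, 97), Function('N')(x)) = Add(Mul(79, 97), Mul(-5, Add(6, -5))) = Add(7663, Mul(-5, 1)) = Add(7663, -5) = 7658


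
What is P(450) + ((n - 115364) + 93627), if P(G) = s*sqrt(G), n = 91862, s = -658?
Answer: 70125 - 9870*sqrt(2) ≈ 56167.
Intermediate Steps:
P(G) = -658*sqrt(G)
P(450) + ((n - 115364) + 93627) = -9870*sqrt(2) + ((91862 - 115364) + 93627) = -9870*sqrt(2) + (-23502 + 93627) = -9870*sqrt(2) + 70125 = 70125 - 9870*sqrt(2)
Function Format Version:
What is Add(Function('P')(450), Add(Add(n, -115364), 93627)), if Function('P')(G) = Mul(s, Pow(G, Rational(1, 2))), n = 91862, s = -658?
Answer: Add(70125, Mul(-9870, Pow(2, Rational(1, 2)))) ≈ 56167.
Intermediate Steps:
Function('P')(G) = Mul(-658, Pow(G, Rational(1, 2)))
Add(Function('P')(450), Add(Add(n, -115364), 93627)) = Add(Mul(-658, Pow(450, Rational(1, 2))), Add(Add(91862, -115364), 93627)) = Add(Mul(-658, Mul(15, Pow(2, Rational(1, 2)))), Add(-23502, 93627)) = Add(Mul(-9870, Pow(2, Rational(1, 2))), 70125) = Add(70125, Mul(-9870, Pow(2, Rational(1, 2))))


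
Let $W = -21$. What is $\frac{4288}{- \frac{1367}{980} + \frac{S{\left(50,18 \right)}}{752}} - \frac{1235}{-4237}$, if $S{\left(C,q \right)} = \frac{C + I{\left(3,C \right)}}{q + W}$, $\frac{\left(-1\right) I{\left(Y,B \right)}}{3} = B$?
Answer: $- \frac{66059450945}{20808353} \approx -3174.7$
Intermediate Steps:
$I{\left(Y,B \right)} = - 3 B$
$S{\left(C,q \right)} = - \frac{2 C}{-21 + q}$ ($S{\left(C,q \right)} = \frac{C - 3 C}{q - 21} = \frac{\left(-2\right) C}{-21 + q} = - \frac{2 C}{-21 + q}$)
$\frac{4288}{- \frac{1367}{980} + \frac{S{\left(50,18 \right)}}{752}} - \frac{1235}{-4237} = \frac{4288}{- \frac{1367}{980} + \frac{\left(-2\right) 50 \frac{1}{-21 + 18}}{752}} - \frac{1235}{-4237} = \frac{4288}{\left(-1367\right) \frac{1}{980} + \left(-2\right) 50 \frac{1}{-3} \cdot \frac{1}{752}} - - \frac{65}{223} = \frac{4288}{- \frac{1367}{980} + \left(-2\right) 50 \left(- \frac{1}{3}\right) \frac{1}{752}} + \frac{65}{223} = \frac{4288}{- \frac{1367}{980} + \frac{100}{3} \cdot \frac{1}{752}} + \frac{65}{223} = \frac{4288}{- \frac{1367}{980} + \frac{25}{564}} + \frac{65}{223} = \frac{4288}{- \frac{93311}{69090}} + \frac{65}{223} = 4288 \left(- \frac{69090}{93311}\right) + \frac{65}{223} = - \frac{296257920}{93311} + \frac{65}{223} = - \frac{66059450945}{20808353}$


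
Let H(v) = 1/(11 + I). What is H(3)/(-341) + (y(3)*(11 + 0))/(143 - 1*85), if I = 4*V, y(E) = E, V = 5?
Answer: 348785/613118 ≈ 0.56887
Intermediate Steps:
I = 20 (I = 4*5 = 20)
H(v) = 1/31 (H(v) = 1/(11 + 20) = 1/31)
H(3)/(-341) + (y(3)*(11 + 0))/(143 - 1*85) = (1/31)/(-341) + (3*(11 + 0))/(143 - 1*85) = (1/31)*(-1/341) + (3*11)/(143 - 85) = -1/10571 + 33/58 = 348785/613118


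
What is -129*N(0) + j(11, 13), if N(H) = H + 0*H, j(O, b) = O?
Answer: 11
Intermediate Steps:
N(H) = H (N(H) = H + 0 = H)
-129*N(0) + j(11, 13) = -129*0 + 11 = 0 + 11 = 11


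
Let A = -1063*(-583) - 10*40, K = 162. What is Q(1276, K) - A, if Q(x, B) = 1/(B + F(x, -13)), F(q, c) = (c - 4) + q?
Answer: -880066508/1421 ≈ -6.1933e+5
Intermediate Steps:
A = 619329 (A = 619729 - 400 = 619329)
F(q, c) = -4 + c + q (F(q, c) = (-4 + c) + q = -4 + c + q)
Q(x, B) = 1/(-17 + B + x) (Q(x, B) = 1/(B + (-4 - 13 + x)) = 1/(B + (-17 + x)) = 1/(-17 + B + x))
Q(1276, K) - A = 1/(-17 + 162 + 1276) - 1*619329 = 1/1421 - 619329 = -880066508/1421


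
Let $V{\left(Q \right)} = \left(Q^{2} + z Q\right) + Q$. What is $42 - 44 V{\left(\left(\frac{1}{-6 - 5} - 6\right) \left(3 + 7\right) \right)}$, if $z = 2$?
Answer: $- \frac{1706698}{11} \approx -1.5515 \cdot 10^{5}$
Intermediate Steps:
$V{\left(Q \right)} = Q^{2} + 3 Q$ ($V{\left(Q \right)} = \left(Q^{2} + 2 Q\right) + Q = Q^{2} + 3 Q$)
$42 - 44 V{\left(\left(\frac{1}{-6 - 5} - 6\right) \left(3 + 7\right) \right)} = 42 - 44 \left(\frac{1}{-6 - 5} - 6\right) \left(3 + 7\right) \left(3 + \left(\frac{1}{-6 - 5} - 6\right) \left(3 + 7\right)\right) = 42 - 44 \left(\frac{1}{-11} - 6\right) 10 \left(3 + \left(\frac{1}{-11} - 6\right) 10\right) = 42 - 44 \left(- \frac{1}{11} - 6\right) 10 \left(3 + \left(- \frac{1}{11} - 6\right) 10\right) = 42 - 44 \left(- \frac{67}{11}\right) 10 \left(3 - \frac{670}{11}\right) = 42 - 44 \left(- \frac{670 \left(3 - \frac{670}{11}\right)}{11}\right) = 42 - 44 \left(\left(- \frac{670}{11}\right) \left(- \frac{637}{11}\right)\right) = 42 - \frac{1707160}{11} = - \frac{1706698}{11}$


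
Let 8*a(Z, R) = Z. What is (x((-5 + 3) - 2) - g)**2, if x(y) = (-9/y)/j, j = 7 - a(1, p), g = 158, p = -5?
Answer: 75203584/3025 ≈ 24861.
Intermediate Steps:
a(Z, R) = Z/8
j = 55/8 (j = 7 - 1/8 = 55/8 ≈ 6.8750)
x(y) = -72/(55*y) (x(y) = (-9/y)/(55/8) = -9/y*(8/55) = -72/(55*y))
(x((-5 + 3) - 2) - g)**2 = (-72/(55*((-5 + 3) - 2)) - 1*158)**2 = (-72/(55*(-2 - 2)) - 158)**2 = (-72/55/(-4) - 158)**2 = (-72/55*(-1/4) - 158)**2 = (18/55 - 158)**2 = (-8672/55)**2 = 75203584/3025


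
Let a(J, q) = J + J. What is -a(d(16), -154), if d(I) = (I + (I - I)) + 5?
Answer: -42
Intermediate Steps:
d(I) = 5 + I (d(I) = (I + 0) + 5 = I + 5 = 5 + I)
a(J, q) = 2*J
-a(d(16), -154) = -2*(5 + 16) = -2*21 = -1*42 = -42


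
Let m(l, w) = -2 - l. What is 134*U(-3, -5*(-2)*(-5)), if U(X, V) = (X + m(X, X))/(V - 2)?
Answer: 67/13 ≈ 5.1538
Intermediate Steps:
U(X, V) = -2/(-2 + V) (U(X, V) = (X + (-2 - X))/(V - 2) = -2/(-2 + V))
134*U(-3, -5*(-2)*(-5)) = 134*(-2/(-2 - 5*(-2)*(-5))) = 134*(-2/(-2 + 10*(-5))) = 134*(-2/(-2 - 50)) = 134*(-2/(-52)) = 134*(-2*(-1/52)) = 134*(1/26) = 67/13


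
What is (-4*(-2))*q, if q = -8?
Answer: -64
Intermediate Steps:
(-4*(-2))*q = -4*(-2)*(-8) = 8*(-8) = -64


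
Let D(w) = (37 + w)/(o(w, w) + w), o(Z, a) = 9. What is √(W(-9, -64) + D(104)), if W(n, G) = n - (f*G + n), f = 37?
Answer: 5*√1210117/113 ≈ 48.675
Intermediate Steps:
W(n, G) = -37*G (W(n, G) = n - (37*G + n) = n - (n + 37*G) = n + (-n - 37*G) = -37*G)
D(w) = (37 + w)/(9 + w)
√(W(-9, -64) + D(104)) = √(-37*(-64) + (37 + 104)/(9 + 104)) = √(2368 + 141/113) = √(267725/113) = 5*√1210117/113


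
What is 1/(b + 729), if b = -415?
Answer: 1/314 ≈ 0.0031847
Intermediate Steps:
1/(b + 729) = 1/(-415 + 729) = 1/314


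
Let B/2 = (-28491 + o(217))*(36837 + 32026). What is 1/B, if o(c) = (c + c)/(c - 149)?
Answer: -17/66692231651 ≈ -2.5490e-10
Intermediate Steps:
o(c) = 2*c/(-149 + c) (o(c) = (2*c)/(-149 + c) = 2*c/(-149 + c))
B = -66692231651/17 (B = 2*((-28491 + 2*217/(-149 + 217))*(36837 + 32026)) = 2*((-28491 + 2*217/68)*68863) = 2*((-28491 + 2*217*(1/68))*68863) = 2*((-28491 + 217/34)*68863) = 2*(-968477/34*68863) = 2*(-66692231651/34) = -66692231651/17 ≈ -3.9231e+9)
1/B = 1/(-66692231651/17) = -17/66692231651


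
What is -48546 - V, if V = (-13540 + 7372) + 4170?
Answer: -46548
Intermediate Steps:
V = -1998 (V = -6168 + 4170 = -1998)
-48546 - V = -48546 - 1*(-1998) = -48546 + 1998 = -46548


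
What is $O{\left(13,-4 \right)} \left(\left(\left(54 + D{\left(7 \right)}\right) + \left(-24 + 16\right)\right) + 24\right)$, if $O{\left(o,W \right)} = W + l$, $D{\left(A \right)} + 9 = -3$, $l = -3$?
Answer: $-406$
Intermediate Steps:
$D{\left(A \right)} = -12$ ($D{\left(A \right)} = -9 - 3 = -12$)
$O{\left(o,W \right)} = -3 + W$ ($O{\left(o,W \right)} = W - 3 = -3 + W$)
$O{\left(13,-4 \right)} \left(\left(\left(54 + D{\left(7 \right)}\right) + \left(-24 + 16\right)\right) + 24\right) = \left(-3 - 4\right) \left(\left(\left(54 - 12\right) + \left(-24 + 16\right)\right) + 24\right) = - 7 \left(\left(42 - 8\right) + 24\right) = - 7 \left(34 + 24\right) = \left(-7\right) 58 = -406$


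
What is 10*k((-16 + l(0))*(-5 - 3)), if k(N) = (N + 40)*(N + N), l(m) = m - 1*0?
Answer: 430080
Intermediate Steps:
l(m) = m (l(m) = m + 0 = m)
k(N) = 2*N*(40 + N) (k(N) = (40 + N)*(2*N) = 2*N*(40 + N))
10*k((-16 + l(0))*(-5 - 3)) = 10*(2*((-16 + 0)*(-5 - 3))*(40 + (-16 + 0)*(-5 - 3))) = 10*(2*(-16*(-8))*(40 - 16*(-8))) = 10*(2*128*(40 + 128)) = 10*(2*128*168) = 10*43008 = 430080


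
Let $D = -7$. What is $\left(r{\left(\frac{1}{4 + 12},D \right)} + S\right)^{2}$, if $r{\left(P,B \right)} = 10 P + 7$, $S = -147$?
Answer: $\frac{1243225}{64} \approx 19425.0$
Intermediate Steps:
$r{\left(P,B \right)} = 7 + 10 P$
$\left(r{\left(\frac{1}{4 + 12},D \right)} + S\right)^{2} = \left(\left(7 + \frac{10}{4 + 12}\right) - 147\right)^{2} = \left(\left(7 + \frac{10}{16}\right) - 147\right)^{2} = \left(\left(7 + 10 \cdot \frac{1}{16}\right) - 147\right)^{2} = \left(\left(7 + \frac{5}{8}\right) - 147\right)^{2} = \left(\frac{61}{8} - 147\right)^{2} = \left(- \frac{1115}{8}\right)^{2} = \frac{1243225}{64}$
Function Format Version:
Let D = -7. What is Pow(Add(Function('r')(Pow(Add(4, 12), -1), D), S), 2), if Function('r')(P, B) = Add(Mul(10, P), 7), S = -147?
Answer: Rational(1243225, 64) ≈ 19425.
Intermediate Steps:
Function('r')(P, B) = Add(7, Mul(10, P))
Pow(Add(Function('r')(Pow(Add(4, 12), -1), D), S), 2) = Pow(Add(Add(7, Mul(10, Pow(Add(4, 12), -1))), -147), 2) = Pow(Add(Add(7, Mul(10, Pow(16, -1))), -147), 2) = Pow(Add(Add(7, Mul(10, Rational(1, 16))), -147), 2) = Pow(Add(Add(7, Rational(5, 8)), -147), 2) = Pow(Add(Rational(61, 8), -147), 2) = Pow(Rational(-1115, 8), 2) = Rational(1243225, 64)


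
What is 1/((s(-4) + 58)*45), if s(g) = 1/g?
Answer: 4/10395 ≈ 0.00038480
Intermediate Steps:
1/((s(-4) + 58)*45) = 1/((1/(-4) + 58)*45) = 1/((-¼ + 58)*45) = 1/((231/4)*45) = 1/(10395/4) = 4/10395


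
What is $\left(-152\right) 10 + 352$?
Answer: $-1168$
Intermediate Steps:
$\left(-152\right) 10 + 352 = -1520 + 352 = -1168$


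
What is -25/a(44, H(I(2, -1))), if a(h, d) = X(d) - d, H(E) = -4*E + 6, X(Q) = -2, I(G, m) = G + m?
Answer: 25/4 ≈ 6.2500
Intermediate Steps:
H(E) = 6 - 4*E
a(h, d) = -2 - d
-25/a(44, H(I(2, -1))) = -25/(-2 - (6 - 4*(2 - 1))) = -25/(-2 - (6 - 4*1)) = -25/(-2 - (6 - 4)) = -25/(-2 - 1*2) = -25/(-2 - 2) = -25/(-4) = -¼*(-25) = 25/4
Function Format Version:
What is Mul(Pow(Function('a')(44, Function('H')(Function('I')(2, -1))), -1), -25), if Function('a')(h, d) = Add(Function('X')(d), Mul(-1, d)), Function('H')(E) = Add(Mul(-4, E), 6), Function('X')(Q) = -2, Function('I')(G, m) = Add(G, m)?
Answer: Rational(25, 4) ≈ 6.2500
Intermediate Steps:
Function('H')(E) = Add(6, Mul(-4, E))
Function('a')(h, d) = Add(-2, Mul(-1, d))
Mul(Pow(Function('a')(44, Function('H')(Function('I')(2, -1))), -1), -25) = Mul(Pow(Add(-2, Mul(-1, Add(6, Mul(-4, Add(2, -1))))), -1), -25) = Mul(Pow(Add(-2, Mul(-1, Add(6, Mul(-4, 1)))), -1), -25) = Mul(Pow(Add(-2, Mul(-1, Add(6, -4))), -1), -25) = Mul(Pow(Add(-2, Mul(-1, 2)), -1), -25) = Mul(Pow(Add(-2, -2), -1), -25) = Mul(Pow(-4, -1), -25) = Mul(Rational(-1, 4), -25) = Rational(25, 4)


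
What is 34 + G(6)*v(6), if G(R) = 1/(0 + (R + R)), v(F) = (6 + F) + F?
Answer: 71/2 ≈ 35.500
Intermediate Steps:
v(F) = 6 + 2*F
G(R) = 1/(2*R) (G(R) = 1/(0 + 2*R) = 1/(2*R))
34 + G(6)*v(6) = 34 + ((½)/6)*(6 + 2*6) = 34 + ((½)*(⅙))*(6 + 12) = 34 + (1/12)*18 = 34 + 3/2 = 71/2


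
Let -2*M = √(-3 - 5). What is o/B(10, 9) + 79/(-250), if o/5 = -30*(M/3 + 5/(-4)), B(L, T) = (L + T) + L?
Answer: 22292/3625 + 50*I*√2/29 ≈ 6.1495 + 2.4383*I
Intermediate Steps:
B(L, T) = T + 2*L
M = -I*√2 (M = -√(-3 - 5)/2 = -I*√2 ≈ -1.4142*I)
o = 375/2 + 50*I*√2 (o = 5*(-30*(-I*√2/3 + 5/(-4))) = 5*(-30*(-I*√2*(⅓) + 5*(-¼))) = 5*(-30*(-I*√2/3 - 5/4)) = 5*(-30*(-5/4 - I*√2/3)) = 5*(75/2 + 10*I*√2) = 375/2 + 50*I*√2 ≈ 187.5 + 70.711*I)
o/B(10, 9) + 79/(-250) = (375/2 + 50*I*√2)/(9 + 2*10) + 79/(-250) = (375/2 + 50*I*√2)/(9 + 20) + 79*(-1/250) = (375/2 + 50*I*√2)/29 - 79/250 = (375/2 + 50*I*√2)*(1/29) - 79/250 = (375/58 + 50*I*√2/29) - 79/250 = 22292/3625 + 50*I*√2/29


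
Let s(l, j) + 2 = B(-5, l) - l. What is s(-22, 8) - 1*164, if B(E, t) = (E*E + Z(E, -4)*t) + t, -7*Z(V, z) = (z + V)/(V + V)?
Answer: -4836/35 ≈ -138.17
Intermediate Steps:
Z(V, z) = -(V + z)/(14*V) (Z(V, z) = -(z + V)/(7*(V + V)) = -(V + z)/(7*(2*V)) = -(V + z)*1/(2*V)/7 = -(V + z)/(14*V))
B(E, t) = t + E**2 + t*(4 - E)/(14*E) (B(E, t) = (E*E + ((-E - 1*(-4))/(14*E))*t) + t = (E**2 + ((-E + 4)/(14*E))*t) + t = (E**2 + ((4 - E)/(14*E))*t) + t = (E**2 + t*(4 - E)/(14*E)) + t = t + E**2 + t*(4 - E)/(14*E))
s(l, j) = 23 - 9*l/70 (s(l, j) = -2 + ((-5*(l + (-5)**2) - l*(-4 - 5)/14)/(-5) - l) = -2 + (-(-5*(l + 25) - 1/14*l*(-9))/5 - l) = -2 + (-(-5*(25 + l) + 9*l/14)/5 - l) = -2 + (-((-125 - 5*l) + 9*l/14)/5 - l) = -2 + (-(-125 - 61*l/14)/5 - l) = -2 + ((25 + 61*l/70) - l) = -2 + (25 - 9*l/70) = 23 - 9*l/70)
s(-22, 8) - 1*164 = (23 - 9/70*(-22)) - 1*164 = (23 + 99/35) - 164 = 904/35 - 164 = -4836/35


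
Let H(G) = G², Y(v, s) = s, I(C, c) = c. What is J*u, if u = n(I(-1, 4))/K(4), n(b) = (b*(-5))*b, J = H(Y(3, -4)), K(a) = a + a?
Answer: -160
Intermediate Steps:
K(a) = 2*a
J = 16 (J = (-4)² = 16)
n(b) = -5*b² (n(b) = (-5*b)*b = -5*b²)
u = -10 (u = (-5*4²)/((2*4)) = -5*16/8 = -80*⅛ = -10)
J*u = 16*(-10) = -160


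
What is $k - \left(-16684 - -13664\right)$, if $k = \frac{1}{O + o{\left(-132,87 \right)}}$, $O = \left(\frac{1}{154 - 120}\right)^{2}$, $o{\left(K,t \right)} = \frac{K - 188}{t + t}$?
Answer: $\frac{558215888}{184873} \approx 3019.5$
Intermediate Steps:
$o{\left(K,t \right)} = \frac{-188 + K}{2 t}$
$O = \frac{1}{1156}$ ($O = \left(\frac{1}{154 - 120}\right)^{2} = \left(\frac{1}{34}\right)^{2} = \frac{1}{1156} \approx 0.00086505$)
$k = - \frac{100572}{184873}$ ($k = \frac{1}{\frac{1}{1156} + \frac{-188 - 132}{2 \cdot 87}} = \frac{1}{\frac{1}{1156} + \frac{1}{2} \cdot \frac{1}{87} \left(-320\right)} = \frac{1}{\frac{1}{1156} - \frac{160}{87}} = \frac{1}{- \frac{184873}{100572}} = - \frac{100572}{184873} \approx -0.54401$)
$k - \left(-16684 - -13664\right) = - \frac{100572}{184873} - \left(-16684 - -13664\right) = - \frac{100572}{184873} - \left(-16684 + 13664\right) = - \frac{100572}{184873} - -3020 = - \frac{100572}{184873} + 3020 = \frac{558215888}{184873}$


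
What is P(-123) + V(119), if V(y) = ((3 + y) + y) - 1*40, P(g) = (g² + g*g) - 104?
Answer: 30355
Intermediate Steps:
P(g) = -104 + 2*g² (P(g) = (g² + g²) - 104 = 2*g² - 104 = -104 + 2*g²)
V(y) = -37 + 2*y (V(y) = (3 + 2*y) - 40 = -37 + 2*y)
P(-123) + V(119) = (-104 + 2*(-123)²) + (-37 + 2*119) = (-104 + 2*15129) + (-37 + 238) = (-104 + 30258) + 201 = 30154 + 201 = 30355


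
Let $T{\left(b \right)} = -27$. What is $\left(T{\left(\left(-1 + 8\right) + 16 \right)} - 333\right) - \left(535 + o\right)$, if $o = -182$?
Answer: $-713$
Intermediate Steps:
$\left(T{\left(\left(-1 + 8\right) + 16 \right)} - 333\right) - \left(535 + o\right) = \left(-27 - 333\right) - 353 = -360 + \left(-535 + 182\right) = -360 - 353 = -713$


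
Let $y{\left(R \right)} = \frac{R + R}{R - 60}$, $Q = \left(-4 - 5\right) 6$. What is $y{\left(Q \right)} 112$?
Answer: $\frac{2016}{19} \approx 106.11$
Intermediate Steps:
$Q = -54$ ($Q = \left(-9\right) 6 = -54$)
$y{\left(R \right)} = \frac{2 R}{-60 + R}$
$y{\left(Q \right)} 112 = 2 \left(-54\right) \frac{1}{-60 - 54} \cdot 112 = 2 \left(-54\right) \frac{1}{-114} \cdot 112 = 2 \left(-54\right) \left(- \frac{1}{114}\right) 112 = \frac{18}{19} \cdot 112 = \frac{2016}{19}$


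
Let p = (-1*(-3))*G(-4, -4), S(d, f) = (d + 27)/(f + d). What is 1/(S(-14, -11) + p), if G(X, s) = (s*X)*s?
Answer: -25/4813 ≈ -0.0051943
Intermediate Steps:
G(X, s) = X*s² (G(X, s) = (X*s)*s = X*s²)
S(d, f) = (27 + d)/(d + f)
p = -192 (p = (-1*(-3))*(-4*(-4)²) = 3*(-4*16) = 3*(-64) = -192)
1/(S(-14, -11) + p) = 1/((27 - 14)/(-14 - 11) - 192) = 1/(13/(-25) - 192) = 1/(-1/25*13 - 192) = 1/(-13/25 - 192) = 1/(-4813/25) = -25/4813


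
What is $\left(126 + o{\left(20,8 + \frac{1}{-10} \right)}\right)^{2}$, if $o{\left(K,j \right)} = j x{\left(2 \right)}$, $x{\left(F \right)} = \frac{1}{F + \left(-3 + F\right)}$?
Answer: $\frac{1792921}{100} \approx 17929.0$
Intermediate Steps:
$x{\left(F \right)} = \frac{1}{-3 + 2 F}$
$o{\left(K,j \right)} = j$ ($o{\left(K,j \right)} = \frac{j}{-3 + 2 \cdot 2} = \frac{j}{-3 + 4} = \frac{j}{1} = j 1 = j$)
$\left(126 + o{\left(20,8 + \frac{1}{-10} \right)}\right)^{2} = \left(126 + \left(8 + \frac{1}{-10}\right)\right)^{2} = \left(126 + \left(8 - \frac{1}{10}\right)\right)^{2} = \left(126 + \frac{79}{10}\right)^{2} = \left(\frac{1339}{10}\right)^{2} = \frac{1792921}{100}$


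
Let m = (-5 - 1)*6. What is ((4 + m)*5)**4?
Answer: 655360000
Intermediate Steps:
m = -36 (m = -6*6 = -36)
((4 + m)*5)**4 = ((4 - 36)*5)**4 = (-32*5)**4 = (-160)**4 = 655360000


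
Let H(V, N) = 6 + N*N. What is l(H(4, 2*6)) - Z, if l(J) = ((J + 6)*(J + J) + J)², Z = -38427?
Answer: 2204340927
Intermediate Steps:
H(V, N) = 6 + N²
l(J) = (J + 2*J*(6 + J))² (l(J) = ((6 + J)*(2*J) + J)² = (2*J*(6 + J) + J)² = (J + 2*J*(6 + J))²)
l(H(4, 2*6)) - Z = (6 + (2*6)²)²*(13 + 2*(6 + (2*6)²))² - 1*(-38427) = (6 + 12²)²*(13 + 2*(6 + 12²))² + 38427 = (6 + 144)²*(13 + 2*(6 + 144))² + 38427 = 150²*(13 + 2*150)² + 38427 = 22500*(13 + 300)² + 38427 = 22500*313² + 38427 = 22500*97969 + 38427 = 2204302500 + 38427 = 2204340927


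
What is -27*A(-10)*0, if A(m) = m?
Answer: 0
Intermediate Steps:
-27*A(-10)*0 = -27*(-10)*0 = 270*0 = 0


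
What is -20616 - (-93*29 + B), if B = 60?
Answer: -17979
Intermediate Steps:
-20616 - (-93*29 + B) = -20616 - (-93*29 + 60) = -20616 - (-2697 + 60) = -20616 - 1*(-2637) = -20616 + 2637 = -17979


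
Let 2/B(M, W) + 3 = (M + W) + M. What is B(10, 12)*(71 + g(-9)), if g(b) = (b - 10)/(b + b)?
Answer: 1297/261 ≈ 4.9693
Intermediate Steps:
B(M, W) = 2/(-3 + W + 2*M) (B(M, W) = 2/(-3 + ((M + W) + M)) = 2/(-3 + (W + 2*M)) = 2/(-3 + W + 2*M))
g(b) = (-10 + b)/(2*b) (g(b) = (-10 + b)/((2*b)) = (-10 + b)*(1/(2*b)) = (-10 + b)/(2*b))
B(10, 12)*(71 + g(-9)) = (2/(-3 + 12 + 2*10))*(71 + (½)*(-10 - 9)/(-9)) = (2/(-3 + 12 + 20))*(71 + (½)*(-⅑)*(-19)) = (2/29)*(71 + 19/18) = (2*(1/29))*(1297/18) = (2/29)*(1297/18) = 1297/261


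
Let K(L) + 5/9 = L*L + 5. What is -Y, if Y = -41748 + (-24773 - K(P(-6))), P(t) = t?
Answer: 599053/9 ≈ 66562.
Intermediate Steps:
K(L) = 40/9 + L**2 (K(L) = -5/9 + (L*L + 5) = -5/9 + (L**2 + 5) = -5/9 + (5 + L**2) = 40/9 + L**2)
Y = -599053/9 (Y = -41748 + (-24773 - (40/9 + (-6)**2)) = -41748 + (-24773 - (40/9 + 36)) = -41748 + (-24773 - 1*364/9) = -41748 + (-24773 - 364/9) = -41748 - 223321/9 = -599053/9 ≈ -66562.)
-Y = -1*(-599053/9) = 599053/9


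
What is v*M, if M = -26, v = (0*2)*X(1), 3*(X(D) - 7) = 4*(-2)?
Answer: 0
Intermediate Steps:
X(D) = 13/3 (X(D) = 7 + (4*(-2))/3 = 7 + (1/3)*(-8) = 7 - 8/3 = 13/3)
v = 0 (v = (0*2)*(13/3) = 0*(13/3) = 0)
v*M = 0*(-26) = 0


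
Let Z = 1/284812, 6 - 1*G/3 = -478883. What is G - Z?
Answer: 409180001603/284812 ≈ 1.4367e+6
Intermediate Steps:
G = 1436667 (G = 18 - 3*(-478883) = 18 + 1436649 = 1436667)
Z = 1/284812 ≈ 3.5111e-6
G - Z = 1436667 - 1*1/284812 = 1436667 - 1/284812 = 409180001603/284812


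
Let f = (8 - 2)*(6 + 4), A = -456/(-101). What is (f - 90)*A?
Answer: -13680/101 ≈ -135.45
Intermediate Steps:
A = 456/101 (A = -456*(-1/101) = 456/101 ≈ 4.5149)
f = 60 (f = 6*10 = 60)
(f - 90)*A = (60 - 90)*(456/101) = -30*456/101 = -13680/101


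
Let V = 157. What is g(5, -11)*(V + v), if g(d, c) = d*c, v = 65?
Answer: -12210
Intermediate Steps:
g(d, c) = c*d
g(5, -11)*(V + v) = (-11*5)*(157 + 65) = -55*222 = -12210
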